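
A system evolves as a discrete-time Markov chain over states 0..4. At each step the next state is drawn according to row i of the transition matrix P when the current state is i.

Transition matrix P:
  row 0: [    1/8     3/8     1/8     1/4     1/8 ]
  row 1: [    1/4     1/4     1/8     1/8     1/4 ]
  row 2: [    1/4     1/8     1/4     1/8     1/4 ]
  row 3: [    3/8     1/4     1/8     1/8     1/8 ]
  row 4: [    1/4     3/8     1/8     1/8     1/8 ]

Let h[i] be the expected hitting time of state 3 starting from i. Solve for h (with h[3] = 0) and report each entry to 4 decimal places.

h = [5.8182, 6.5455, 6.5455, 0.0000, 6.5455]

First-step conditioning: h[3] = 0; for i ≠ 3, h[i] = 1 + Σ_k P[i][k]·h[k].
  h[0] = 1 + 1/8·h[0] + 3/8·h[1] + 1/8·h[2] + 1/8·h[4]
  h[1] = 1 + 1/4·h[0] + 1/4·h[1] + 1/8·h[2] + 1/4·h[4]
  h[2] = 1 + 1/4·h[0] + 1/8·h[1] + 1/4·h[2] + 1/4·h[4]
  h[4] = 1 + 1/4·h[0] + 3/8·h[1] + 1/8·h[2] + 1/8·h[4]
Solving the 4×4 linear system over states ≠ 3 gives exactly h = [64/11, 72/11, 72/11, 0, 72/11] (h[3] = 0 is the target).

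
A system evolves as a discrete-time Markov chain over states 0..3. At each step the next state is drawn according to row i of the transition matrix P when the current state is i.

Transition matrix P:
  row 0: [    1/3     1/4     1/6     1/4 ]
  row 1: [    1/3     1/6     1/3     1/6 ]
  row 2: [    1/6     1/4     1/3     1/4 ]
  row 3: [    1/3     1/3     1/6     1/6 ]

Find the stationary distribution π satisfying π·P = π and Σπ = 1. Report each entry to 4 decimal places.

Balance equations π_j = Σ_i π_i·P[i][j]:
  π_0 = 1/3·π_0 + 1/3·π_1 + 1/6·π_2 + 1/3·π_3
  π_1 = 1/4·π_0 + 1/6·π_1 + 1/4·π_2 + 1/3·π_3
  π_2 = 1/6·π_0 + 1/3·π_1 + 1/3·π_2 + 1/6·π_3
  normalize: π_0 + π_1 + π_2 + π_3 = 1
Solving the linear system gives exactly π = [124/425, 21/85, 106/425, 18/85].

π = [0.2918, 0.2471, 0.2494, 0.2118]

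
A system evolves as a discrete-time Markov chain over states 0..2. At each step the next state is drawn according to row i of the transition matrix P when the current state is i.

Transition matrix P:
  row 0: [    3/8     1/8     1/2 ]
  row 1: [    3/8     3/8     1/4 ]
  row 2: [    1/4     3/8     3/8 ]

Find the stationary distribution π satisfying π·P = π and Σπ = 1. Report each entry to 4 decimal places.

Balance equations π_j = Σ_i π_i·P[i][j]:
  π_0 = 3/8·π_0 + 3/8·π_1 + 1/4·π_2
  π_1 = 1/8·π_0 + 3/8·π_1 + 3/8·π_2
  normalize: π_0 + π_1 + π_2 = 1
Solving the linear system gives exactly π = [19/58, 17/58, 11/29].

π = [0.3276, 0.2931, 0.3793]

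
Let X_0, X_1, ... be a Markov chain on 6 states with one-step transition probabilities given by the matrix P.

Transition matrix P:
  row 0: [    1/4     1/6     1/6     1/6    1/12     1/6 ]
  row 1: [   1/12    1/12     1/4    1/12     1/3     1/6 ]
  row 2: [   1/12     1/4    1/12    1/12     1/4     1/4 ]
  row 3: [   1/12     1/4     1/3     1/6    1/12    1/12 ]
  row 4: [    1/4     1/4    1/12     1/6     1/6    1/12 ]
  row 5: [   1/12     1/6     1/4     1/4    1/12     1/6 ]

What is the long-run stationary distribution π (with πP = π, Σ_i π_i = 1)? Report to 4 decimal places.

π = [0.1356, 0.1935, 0.1897, 0.1477, 0.1782, 0.1553]

Balance equations π_j = Σ_i π_i·P[i][j]:
  π_0 = 1/4·π_0 + 1/12·π_1 + 1/12·π_2 + 1/12·π_3 + 1/4·π_4 + 1/12·π_5
  π_1 = 1/6·π_0 + 1/12·π_1 + 1/4·π_2 + 1/4·π_3 + 1/4·π_4 + 1/6·π_5
  π_2 = 1/6·π_0 + 1/4·π_1 + 1/12·π_2 + 1/3·π_3 + 1/12·π_4 + 1/4·π_5
  π_3 = 1/6·π_0 + 1/12·π_1 + 1/12·π_2 + 1/6·π_3 + 1/6·π_4 + 1/4·π_5
  π_4 = 1/12·π_0 + 1/3·π_1 + 1/4·π_2 + 1/12·π_3 + 1/6·π_4 + 1/12·π_5
  normalize: π_0 + π_1 + π_2 + π_3 + π_4 + π_5 = 1
Solving the linear system gives exactly π = [12209/90014, 8709/45007, 17075/90014, 13293/90014, 8019/45007, 13981/90014].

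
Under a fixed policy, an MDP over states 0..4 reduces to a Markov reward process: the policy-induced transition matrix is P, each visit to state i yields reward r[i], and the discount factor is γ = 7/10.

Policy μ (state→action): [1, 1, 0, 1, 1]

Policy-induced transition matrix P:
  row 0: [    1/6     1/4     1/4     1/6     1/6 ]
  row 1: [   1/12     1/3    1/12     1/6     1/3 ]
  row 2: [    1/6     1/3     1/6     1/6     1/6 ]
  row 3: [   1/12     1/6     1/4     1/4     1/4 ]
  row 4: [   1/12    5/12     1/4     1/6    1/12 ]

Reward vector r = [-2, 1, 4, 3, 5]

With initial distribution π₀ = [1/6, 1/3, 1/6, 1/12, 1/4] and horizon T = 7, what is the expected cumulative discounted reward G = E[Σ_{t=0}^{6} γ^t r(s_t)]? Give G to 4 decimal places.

G = 7.1722

t=0: π = [0.1667, 0.3333, 0.1667, 0.0833, 0.2500], E[r] = 2.1667, γ^t·E[r] = 2.166667, running G = 2.166667
t=1: π = [0.1111, 0.3264, 0.1806, 0.1736, 0.2083], E[r] = 2.3889, γ^t·E[r] = 1.672222, running G = 3.838889
t=2: π = [0.1076, 0.3125, 0.1806, 0.1811, 0.2182], E[r] = 2.4537, γ^t·E[r] = 1.202315, running G = 5.041204
t=3: π = [0.1073, 0.3124, 0.1829, 0.1818, 0.2157], E[r] = 2.4527, γ^t·E[r] = 0.841290, running G = 5.882493
t=4: π = [0.1075, 0.3121, 0.1827, 0.1818, 0.2159], E[r] = 2.4528, γ^t·E[r] = 0.588912, running G = 6.471406
t=5: π = [0.1075, 0.3121, 0.1828, 0.1818, 0.2158], E[r] = 2.4527, γ^t·E[r] = 0.412229, running G = 6.883634
t=6: π = [0.1075, 0.3121, 0.1828, 0.1818, 0.2158], E[r] = 2.4527, γ^t·E[r] = 0.288559, running G = 7.172193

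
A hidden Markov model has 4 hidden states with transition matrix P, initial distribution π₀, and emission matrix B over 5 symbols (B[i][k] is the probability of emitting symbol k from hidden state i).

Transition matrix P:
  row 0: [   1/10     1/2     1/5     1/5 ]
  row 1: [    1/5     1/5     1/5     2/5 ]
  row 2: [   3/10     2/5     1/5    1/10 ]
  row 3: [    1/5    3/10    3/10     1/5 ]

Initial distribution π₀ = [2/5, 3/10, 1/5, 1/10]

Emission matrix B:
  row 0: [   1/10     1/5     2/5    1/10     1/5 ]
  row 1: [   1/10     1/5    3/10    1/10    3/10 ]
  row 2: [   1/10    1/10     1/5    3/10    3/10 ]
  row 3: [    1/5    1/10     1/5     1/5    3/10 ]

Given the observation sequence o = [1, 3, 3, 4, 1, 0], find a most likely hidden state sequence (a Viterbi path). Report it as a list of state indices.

t=0: δ = [8.000e-02, 6.000e-02, 2.000e-02, 1.000e-02]  (obs o_0=1)
t=1: δ = [1.200e-03, 4.000e-03, 4.800e-03, 4.800e-03]  ψ = [1, 0, 0, 1]  (obs o_1=3)
t=2: δ = [1.440e-04, 1.920e-04, 4.320e-04, 3.200e-04]  ψ = [2, 2, 3, 1]  (obs o_2=3)
t=3: δ = [2.592e-05, 5.184e-05, 2.880e-05, 2.304e-05]  ψ = [2, 2, 3, 1]  (obs o_3=4)
t=4: δ = [2.074e-06, 2.592e-06, 1.037e-06, 2.074e-06]  ψ = [1, 0, 1, 1]  (obs o_4=1)
t=5: δ = [5.184e-08, 1.037e-07, 6.221e-08, 2.074e-07]  ψ = [1, 0, 3, 1]  (obs o_5=0)
backtrack: best end state = 3; path = [1, 3, 2, 0, 1, 3]

path = [1, 3, 2, 0, 1, 3]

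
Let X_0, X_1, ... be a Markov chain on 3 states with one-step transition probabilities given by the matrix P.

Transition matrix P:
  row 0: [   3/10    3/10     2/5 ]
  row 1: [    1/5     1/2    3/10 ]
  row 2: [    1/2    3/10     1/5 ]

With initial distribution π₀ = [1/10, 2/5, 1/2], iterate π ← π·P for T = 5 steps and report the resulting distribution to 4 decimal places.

π = [0.3230, 0.3750, 0.3020]

t=0: π = [0.1000, 0.4000, 0.5000]
t=1: π = [0.3600, 0.3800, 0.2600]
t=2: π = [0.3140, 0.3760, 0.3100]
t=3: π = [0.3244, 0.3752, 0.3004]
t=4: π = [0.3226, 0.3750, 0.3024]
t=5: π = [0.3230, 0.3750, 0.3020]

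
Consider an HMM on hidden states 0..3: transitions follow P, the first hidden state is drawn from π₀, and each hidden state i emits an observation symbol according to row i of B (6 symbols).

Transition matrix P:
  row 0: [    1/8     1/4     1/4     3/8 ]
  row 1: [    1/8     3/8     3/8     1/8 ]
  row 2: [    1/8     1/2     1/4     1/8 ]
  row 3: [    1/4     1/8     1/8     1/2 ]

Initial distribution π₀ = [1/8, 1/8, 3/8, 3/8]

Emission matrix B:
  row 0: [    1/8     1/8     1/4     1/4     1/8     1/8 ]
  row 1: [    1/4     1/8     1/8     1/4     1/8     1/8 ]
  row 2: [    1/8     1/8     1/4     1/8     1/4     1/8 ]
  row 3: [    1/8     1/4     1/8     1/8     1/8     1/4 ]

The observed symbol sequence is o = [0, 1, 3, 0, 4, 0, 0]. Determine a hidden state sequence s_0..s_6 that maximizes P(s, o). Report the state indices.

t=0: δ = [1.562e-02, 3.125e-02, 4.688e-02, 4.688e-02]  (obs o_0=0)
t=1: δ = [1.465e-03, 2.930e-03, 1.465e-03, 5.859e-03]  ψ = [3, 2, 1, 3]  (obs o_1=1)
t=2: δ = [3.662e-04, 2.747e-04, 1.373e-04, 3.662e-04]  ψ = [3, 1, 1, 3]  (obs o_2=3)
t=3: δ = [1.144e-05, 2.575e-05, 1.287e-05, 2.289e-05]  ψ = [3, 1, 1, 3]  (obs o_3=0)
t=4: δ = [7.153e-07, 1.207e-06, 2.414e-06, 1.431e-06]  ψ = [3, 1, 1, 3]  (obs o_4=4)
t=5: δ = [4.470e-08, 3.017e-07, 7.544e-08, 8.941e-08]  ψ = [3, 2, 2, 3]  (obs o_5=0)
t=6: δ = [4.715e-09, 2.829e-08, 1.414e-08, 5.588e-09]  ψ = [1, 1, 1, 3]  (obs o_6=0)
backtrack: best end state = 1; path = [2, 1, 1, 1, 2, 1, 1]

path = [2, 1, 1, 1, 2, 1, 1]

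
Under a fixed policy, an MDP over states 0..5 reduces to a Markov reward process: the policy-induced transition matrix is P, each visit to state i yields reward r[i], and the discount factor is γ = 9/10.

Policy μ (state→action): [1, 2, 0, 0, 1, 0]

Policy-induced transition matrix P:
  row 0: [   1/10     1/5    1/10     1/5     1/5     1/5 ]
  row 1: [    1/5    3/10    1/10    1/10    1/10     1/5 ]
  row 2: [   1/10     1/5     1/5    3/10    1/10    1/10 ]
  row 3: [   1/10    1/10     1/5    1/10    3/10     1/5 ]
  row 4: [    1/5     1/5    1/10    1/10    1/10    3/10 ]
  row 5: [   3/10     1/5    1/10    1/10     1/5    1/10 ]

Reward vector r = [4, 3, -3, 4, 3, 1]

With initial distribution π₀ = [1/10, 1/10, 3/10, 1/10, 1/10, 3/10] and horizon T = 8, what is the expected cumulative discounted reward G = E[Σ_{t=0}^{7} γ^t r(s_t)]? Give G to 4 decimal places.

G = 11.0511

t=0: π = [0.1000, 0.1000, 0.3000, 0.1000, 0.1000, 0.3000], E[r] = 0.8000, γ^t·E[r] = 0.800000, running G = 0.800000
t=1: π = [0.1800, 0.2000, 0.1400, 0.1700, 0.1600, 0.1500], E[r] = 2.2100, γ^t·E[r] = 1.989000, running G = 2.789000
t=2: π = [0.1660, 0.2030, 0.1310, 0.1460, 0.1670, 0.1870], E[r] = 2.1520, γ^t·E[r] = 1.743120, running G = 4.532120
t=3: π = [0.1744, 0.2057, 0.1277, 0.1428, 0.1645, 0.1849], E[r] = 2.1812, γ^t·E[r] = 1.590095, running G = 6.122215
t=4: π = [0.1740, 0.2063, 0.1271, 0.1430, 0.1645, 0.1852], E[r] = 2.1843, γ^t·E[r] = 1.433119, running G = 7.555334
t=5: π = [0.1741, 0.2063, 0.1270, 0.1428, 0.1645, 0.1852], E[r] = 2.1845, γ^t·E[r] = 1.289901, running G = 8.845235
t=6: π = [0.1741, 0.2064, 0.1270, 0.1428, 0.1645, 0.1852], E[r] = 2.1846, γ^t·E[r] = 1.160984, running G = 10.006219
t=7: π = [0.1741, 0.2064, 0.1270, 0.1428, 0.1645, 0.1852], E[r] = 2.1846, γ^t·E[r] = 1.044890, running G = 11.051109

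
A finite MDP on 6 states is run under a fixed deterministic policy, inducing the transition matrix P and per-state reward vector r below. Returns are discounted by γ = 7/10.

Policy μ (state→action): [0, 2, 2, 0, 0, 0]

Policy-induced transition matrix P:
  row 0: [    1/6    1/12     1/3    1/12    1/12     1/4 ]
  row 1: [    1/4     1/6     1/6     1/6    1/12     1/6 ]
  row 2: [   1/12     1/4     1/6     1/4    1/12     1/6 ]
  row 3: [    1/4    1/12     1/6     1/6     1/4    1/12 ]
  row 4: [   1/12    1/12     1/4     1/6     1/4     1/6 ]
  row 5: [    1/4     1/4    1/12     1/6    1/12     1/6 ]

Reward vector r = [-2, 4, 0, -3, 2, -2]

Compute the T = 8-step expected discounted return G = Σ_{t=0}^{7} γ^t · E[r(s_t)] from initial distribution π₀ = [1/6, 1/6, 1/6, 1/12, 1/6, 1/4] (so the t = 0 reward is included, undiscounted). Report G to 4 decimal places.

G = -0.7306

t=0: π = [0.1667, 0.1667, 0.1667, 0.0833, 0.1667, 0.2500], E[r] = -0.0833, γ^t·E[r] = -0.083333, running G = -0.083333
t=1: π = [0.1806, 0.1667, 0.1875, 0.1667, 0.1250, 0.1736], E[r] = -0.2917, γ^t·E[r] = -0.204167, running G = -0.287500
t=2: π = [0.1829, 0.1574, 0.1927, 0.1672, 0.1319, 0.1678], E[r] = -0.3096, γ^t·E[r] = -0.151707, running G = -0.439207
t=3: π = [0.1807, 0.1565, 0.1942, 0.1675, 0.1332, 0.1680], E[r] = -0.3071, γ^t·E[r] = -0.105351, running G = -0.544559
t=4: π = [0.1804, 0.1567, 0.1939, 0.1678, 0.1334, 0.1678], E[r] = -0.3059, γ^t·E[r] = -0.073435, running G = -0.617994
t=5: π = [0.1804, 0.1567, 0.1939, 0.1678, 0.1335, 0.1677], E[r] = -0.3059, γ^t·E[r] = -0.051409, running G = -0.669403
t=6: π = [0.1804, 0.1567, 0.1939, 0.1678, 0.1336, 0.1677], E[r] = -0.3059, γ^t·E[r] = -0.035985, running G = -0.705389
t=7: π = [0.1804, 0.1567, 0.1939, 0.1678, 0.1336, 0.1677], E[r] = -0.3059, γ^t·E[r] = -0.025189, running G = -0.730577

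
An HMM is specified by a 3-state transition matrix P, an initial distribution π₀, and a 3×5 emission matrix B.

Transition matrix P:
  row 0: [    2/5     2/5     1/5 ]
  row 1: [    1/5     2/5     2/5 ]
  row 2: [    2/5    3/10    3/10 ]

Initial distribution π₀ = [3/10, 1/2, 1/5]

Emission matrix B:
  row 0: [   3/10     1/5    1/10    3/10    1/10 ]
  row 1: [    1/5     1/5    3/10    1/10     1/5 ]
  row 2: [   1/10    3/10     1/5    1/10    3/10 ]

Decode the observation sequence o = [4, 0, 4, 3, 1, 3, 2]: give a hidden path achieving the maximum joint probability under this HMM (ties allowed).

t=0: δ = [3.000e-02, 1.000e-01, 6.000e-02]  (obs o_0=4)
t=1: δ = [7.200e-03, 8.000e-03, 4.000e-03]  ψ = [2, 1, 1]  (obs o_1=0)
t=2: δ = [2.880e-04, 6.400e-04, 9.600e-04]  ψ = [0, 1, 1]  (obs o_2=4)
t=3: δ = [1.152e-04, 2.880e-05, 2.880e-05]  ψ = [2, 2, 2]  (obs o_3=3)
t=4: δ = [9.216e-06, 9.216e-06, 6.912e-06]  ψ = [0, 0, 0]  (obs o_4=1)
t=5: δ = [1.106e-06, 3.686e-07, 3.686e-07]  ψ = [0, 0, 1]  (obs o_5=3)
t=6: δ = [4.424e-08, 1.327e-07, 4.424e-08]  ψ = [0, 0, 0]  (obs o_6=2)
backtrack: best end state = 1; path = [1, 1, 2, 0, 0, 0, 1]

path = [1, 1, 2, 0, 0, 0, 1]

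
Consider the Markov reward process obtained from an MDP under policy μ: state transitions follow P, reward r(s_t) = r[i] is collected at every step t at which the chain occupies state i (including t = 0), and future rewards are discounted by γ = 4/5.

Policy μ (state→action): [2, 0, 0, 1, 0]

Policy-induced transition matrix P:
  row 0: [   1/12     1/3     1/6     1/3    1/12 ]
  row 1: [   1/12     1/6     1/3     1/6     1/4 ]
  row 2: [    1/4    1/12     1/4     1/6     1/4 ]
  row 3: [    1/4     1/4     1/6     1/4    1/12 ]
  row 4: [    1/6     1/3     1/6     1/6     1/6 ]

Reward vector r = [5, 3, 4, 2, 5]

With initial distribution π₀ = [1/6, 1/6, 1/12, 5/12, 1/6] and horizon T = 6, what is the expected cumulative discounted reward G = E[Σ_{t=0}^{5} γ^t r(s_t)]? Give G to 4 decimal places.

G = 13.1947

t=0: π = [0.1667, 0.1667, 0.0833, 0.4167, 0.1667], E[r] = 3.3333, γ^t·E[r] = 3.333333, running G = 3.333333
t=1: π = [0.1806, 0.2500, 0.2014, 0.2292, 0.1389], E[r] = 3.6111, γ^t·E[r] = 2.888889, running G = 6.222222
t=2: π = [0.1667, 0.2222, 0.2251, 0.2159, 0.1701], E[r] = 3.6829, γ^t·E[r] = 2.357037, running G = 8.579259
t=3: π = [0.1710, 0.2220, 0.2225, 0.2124, 0.1721], E[r] = 3.6962, γ^t·E[r] = 1.892444, running G = 10.471704
t=4: π = [0.1702, 0.2230, 0.2222, 0.2129, 0.1718], E[r] = 3.6932, γ^t·E[r] = 1.512718, running G = 11.984421
t=5: π = [0.1702, 0.2229, 0.2224, 0.2128, 0.1718], E[r] = 3.6936, γ^t·E[r] = 1.210321, running G = 13.194742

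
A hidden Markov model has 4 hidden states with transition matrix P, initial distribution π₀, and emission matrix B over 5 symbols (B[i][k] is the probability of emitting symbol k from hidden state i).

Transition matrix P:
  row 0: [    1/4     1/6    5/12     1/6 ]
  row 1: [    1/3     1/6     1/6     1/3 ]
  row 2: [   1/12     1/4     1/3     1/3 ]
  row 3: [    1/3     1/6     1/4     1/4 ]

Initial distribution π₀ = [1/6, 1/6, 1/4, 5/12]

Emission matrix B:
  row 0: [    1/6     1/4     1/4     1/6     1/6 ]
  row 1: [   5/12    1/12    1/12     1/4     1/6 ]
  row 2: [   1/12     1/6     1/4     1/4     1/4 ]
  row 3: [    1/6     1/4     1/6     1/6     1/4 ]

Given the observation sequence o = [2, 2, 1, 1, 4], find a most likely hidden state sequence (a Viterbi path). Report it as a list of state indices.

path = [2, 2, 3, 0, 2]

t=0: δ = [4.167e-02, 1.389e-02, 6.250e-02, 6.944e-02]  (obs o_0=2)
t=1: δ = [5.787e-03, 1.302e-03, 5.208e-03, 3.472e-03]  ψ = [3, 2, 2, 2]  (obs o_1=2)
t=2: δ = [3.617e-04, 1.085e-04, 4.019e-04, 4.340e-04]  ψ = [0, 2, 0, 2]  (obs o_2=1)
t=3: δ = [3.617e-05, 8.372e-06, 2.512e-05, 3.349e-05]  ψ = [3, 2, 0, 2]  (obs o_3=1)
t=4: δ = [1.861e-06, 1.047e-06, 3.768e-06, 2.093e-06]  ψ = [3, 2, 0, 2]  (obs o_4=4)
backtrack: best end state = 2; path = [2, 2, 3, 0, 2]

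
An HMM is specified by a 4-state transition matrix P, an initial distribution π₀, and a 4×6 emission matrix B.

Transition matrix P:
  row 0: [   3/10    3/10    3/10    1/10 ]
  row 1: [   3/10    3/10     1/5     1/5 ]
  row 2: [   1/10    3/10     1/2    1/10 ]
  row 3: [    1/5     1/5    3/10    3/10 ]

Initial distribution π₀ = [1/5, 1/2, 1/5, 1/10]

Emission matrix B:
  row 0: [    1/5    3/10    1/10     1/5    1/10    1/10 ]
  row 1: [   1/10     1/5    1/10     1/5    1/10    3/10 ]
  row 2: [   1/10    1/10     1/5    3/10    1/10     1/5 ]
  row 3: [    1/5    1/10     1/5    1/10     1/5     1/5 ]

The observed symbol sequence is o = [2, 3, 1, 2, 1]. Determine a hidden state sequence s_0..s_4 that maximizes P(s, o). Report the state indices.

t=0: δ = [2.000e-02, 5.000e-02, 4.000e-02, 2.000e-02]  (obs o_0=2)
t=1: δ = [3.000e-03, 3.000e-03, 6.000e-03, 1.000e-03]  ψ = [1, 1, 2, 1]  (obs o_1=3)
t=2: δ = [2.700e-04, 3.600e-04, 3.000e-04, 6.000e-05]  ψ = [0, 2, 2, 1]  (obs o_2=1)
t=3: δ = [1.080e-05, 1.080e-05, 3.000e-05, 1.440e-05]  ψ = [1, 1, 2, 1]  (obs o_3=2)
t=4: δ = [9.720e-07, 1.800e-06, 1.500e-06, 4.320e-07]  ψ = [0, 2, 2, 3]  (obs o_4=1)
backtrack: best end state = 1; path = [2, 2, 2, 2, 1]

path = [2, 2, 2, 2, 1]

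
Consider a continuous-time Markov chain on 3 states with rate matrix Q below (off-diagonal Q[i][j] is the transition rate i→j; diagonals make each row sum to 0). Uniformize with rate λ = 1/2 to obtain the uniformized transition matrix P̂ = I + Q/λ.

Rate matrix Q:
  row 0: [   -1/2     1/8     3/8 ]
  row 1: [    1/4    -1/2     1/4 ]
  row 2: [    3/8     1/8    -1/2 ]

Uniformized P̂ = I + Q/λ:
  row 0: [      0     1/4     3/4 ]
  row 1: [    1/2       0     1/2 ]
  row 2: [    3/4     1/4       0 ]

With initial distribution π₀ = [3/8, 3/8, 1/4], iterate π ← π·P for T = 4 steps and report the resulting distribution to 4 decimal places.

t=0: π = [0.3750, 0.3750, 0.2500]
t=1: π = [0.3750, 0.1563, 0.4688]
t=2: π = [0.4297, 0.2109, 0.3594]
t=3: π = [0.3750, 0.1973, 0.4277]
t=4: π = [0.4194, 0.2007, 0.3799]

π = [0.4194, 0.2007, 0.3799]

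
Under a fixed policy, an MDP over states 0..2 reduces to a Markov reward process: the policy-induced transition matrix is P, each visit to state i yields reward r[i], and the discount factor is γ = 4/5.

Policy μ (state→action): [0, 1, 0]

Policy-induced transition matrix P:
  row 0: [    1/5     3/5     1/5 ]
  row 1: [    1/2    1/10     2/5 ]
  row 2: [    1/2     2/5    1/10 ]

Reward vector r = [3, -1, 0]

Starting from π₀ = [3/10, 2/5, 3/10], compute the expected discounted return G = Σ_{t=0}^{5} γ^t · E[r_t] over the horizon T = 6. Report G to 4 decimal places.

t=0: π = [0.3000, 0.4000, 0.3000], E[r] = 0.5000, γ^t·E[r] = 0.500000, running G = 0.500000
t=1: π = [0.4100, 0.3400, 0.2500], E[r] = 0.8900, γ^t·E[r] = 0.712000, running G = 1.212000
t=2: π = [0.3770, 0.3800, 0.2430], E[r] = 0.7510, γ^t·E[r] = 0.480640, running G = 1.692640
t=3: π = [0.3869, 0.3614, 0.2517], E[r] = 0.7993, γ^t·E[r] = 0.409242, running G = 2.101882
t=4: π = [0.3839, 0.3690, 0.2471], E[r] = 0.7828, γ^t·E[r] = 0.320647, running G = 2.422529
t=5: π = [0.3848, 0.3661, 0.2491], E[r] = 0.7884, γ^t·E[r] = 0.258331, running G = 2.680860

G = 2.6809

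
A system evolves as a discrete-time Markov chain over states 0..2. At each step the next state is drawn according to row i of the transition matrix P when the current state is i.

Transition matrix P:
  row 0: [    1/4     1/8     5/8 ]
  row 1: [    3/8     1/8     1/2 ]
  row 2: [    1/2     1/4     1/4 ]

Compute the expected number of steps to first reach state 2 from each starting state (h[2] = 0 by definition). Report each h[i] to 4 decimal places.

First-step conditioning: h[2] = 0; for i ≠ 2, h[i] = 1 + Σ_k P[i][k]·h[k].
  h[0] = 1 + 1/4·h[0] + 1/8·h[1]
  h[1] = 1 + 3/8·h[0] + 1/8·h[1]
Solving the 2×2 linear system over states ≠ 2 gives exactly h = [64/39, 24/13, 0] (h[2] = 0 is the target).

h = [1.6410, 1.8462, 0.0000]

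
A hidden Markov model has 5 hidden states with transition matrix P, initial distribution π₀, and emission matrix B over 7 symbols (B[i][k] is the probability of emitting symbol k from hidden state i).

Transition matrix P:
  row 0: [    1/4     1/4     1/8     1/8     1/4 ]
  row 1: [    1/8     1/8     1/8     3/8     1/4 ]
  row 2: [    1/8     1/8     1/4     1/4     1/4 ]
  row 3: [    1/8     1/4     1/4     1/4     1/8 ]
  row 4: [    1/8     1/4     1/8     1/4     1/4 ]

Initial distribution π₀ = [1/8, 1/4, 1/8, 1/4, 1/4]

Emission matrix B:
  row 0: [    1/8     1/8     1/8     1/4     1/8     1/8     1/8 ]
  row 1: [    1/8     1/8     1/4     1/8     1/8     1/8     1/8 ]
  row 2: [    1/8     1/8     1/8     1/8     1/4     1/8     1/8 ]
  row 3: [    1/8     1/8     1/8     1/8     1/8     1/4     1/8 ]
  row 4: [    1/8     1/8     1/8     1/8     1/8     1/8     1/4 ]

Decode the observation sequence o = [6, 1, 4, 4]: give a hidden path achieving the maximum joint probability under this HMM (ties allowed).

path = [4, 3, 2, 2]

t=0: δ = [1.562e-02, 3.125e-02, 1.562e-02, 3.125e-02, 6.250e-02]  (obs o_0=6)
t=1: δ = [9.766e-04, 1.953e-03, 9.766e-04, 1.953e-03, 1.953e-03]  ψ = [4, 4, 3, 4, 4]  (obs o_1=1)
t=2: δ = [3.052e-05, 6.104e-05, 1.221e-04, 9.155e-05, 6.104e-05]  ψ = [0, 3, 3, 1, 1]  (obs o_2=4)
t=3: δ = [1.907e-06, 2.861e-06, 7.629e-06, 3.815e-06, 3.815e-06]  ψ = [2, 3, 2, 2, 2]  (obs o_3=4)
backtrack: best end state = 2; path = [4, 3, 2, 2]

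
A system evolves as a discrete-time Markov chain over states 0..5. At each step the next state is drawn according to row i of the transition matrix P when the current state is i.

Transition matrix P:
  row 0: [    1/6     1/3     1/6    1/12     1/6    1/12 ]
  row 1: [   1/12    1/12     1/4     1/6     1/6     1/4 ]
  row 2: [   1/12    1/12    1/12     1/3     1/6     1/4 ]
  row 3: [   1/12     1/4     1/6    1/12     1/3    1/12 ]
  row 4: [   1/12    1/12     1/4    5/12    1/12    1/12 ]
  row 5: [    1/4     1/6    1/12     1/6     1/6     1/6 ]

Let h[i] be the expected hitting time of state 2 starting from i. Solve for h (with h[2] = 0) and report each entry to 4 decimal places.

h = [5.3223, 5.0361, 0.0000, 5.2871, 4.9681, 5.8549]

First-step conditioning: h[2] = 0; for i ≠ 2, h[i] = 1 + Σ_k P[i][k]·h[k].
  h[0] = 1 + 1/6·h[0] + 1/3·h[1] + 1/12·h[3] + 1/6·h[4] + 1/12·h[5]
  h[1] = 1 + 1/12·h[0] + 1/12·h[1] + 1/6·h[3] + 1/6·h[4] + 1/4·h[5]
  h[3] = 1 + 1/12·h[0] + 1/4·h[1] + 1/12·h[3] + 1/3·h[4] + 1/12·h[5]
  h[4] = 1 + 1/12·h[0] + 1/12·h[1] + 5/12·h[3] + 1/12·h[4] + 1/12·h[5]
  h[5] = 1 + 1/4·h[0] + 1/6·h[1] + 1/6·h[3] + 1/6·h[4] + 1/6·h[5]
Solving the 5×5 linear system over states ≠ 2 gives exactly h = [303108/56951, 286812/56951, 0, 301104/56951, 282936/56951, 333444/56951] (h[2] = 0 is the target).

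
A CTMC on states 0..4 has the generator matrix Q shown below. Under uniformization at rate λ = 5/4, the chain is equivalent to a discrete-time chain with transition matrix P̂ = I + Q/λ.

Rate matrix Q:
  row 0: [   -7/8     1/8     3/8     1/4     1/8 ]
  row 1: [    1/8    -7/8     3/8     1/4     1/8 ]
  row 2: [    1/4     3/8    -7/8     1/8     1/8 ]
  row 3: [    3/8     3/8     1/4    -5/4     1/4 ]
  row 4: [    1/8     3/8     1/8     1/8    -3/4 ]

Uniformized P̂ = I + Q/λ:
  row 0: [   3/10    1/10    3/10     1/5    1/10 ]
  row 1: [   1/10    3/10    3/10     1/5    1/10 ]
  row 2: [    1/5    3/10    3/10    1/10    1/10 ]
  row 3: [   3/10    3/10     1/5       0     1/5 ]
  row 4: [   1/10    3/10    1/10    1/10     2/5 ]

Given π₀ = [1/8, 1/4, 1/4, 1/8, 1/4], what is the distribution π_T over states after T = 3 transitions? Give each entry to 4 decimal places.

t=0: π = [0.1250, 0.2500, 0.2500, 0.1250, 0.2500]
t=1: π = [0.1750, 0.2750, 0.2375, 0.1250, 0.1875]
t=2: π = [0.1838, 0.2650, 0.2500, 0.1325, 0.1688]
t=3: π = [0.1883, 0.2633, 0.2530, 0.1316, 0.1639]

π = [0.1883, 0.2633, 0.2530, 0.1316, 0.1639]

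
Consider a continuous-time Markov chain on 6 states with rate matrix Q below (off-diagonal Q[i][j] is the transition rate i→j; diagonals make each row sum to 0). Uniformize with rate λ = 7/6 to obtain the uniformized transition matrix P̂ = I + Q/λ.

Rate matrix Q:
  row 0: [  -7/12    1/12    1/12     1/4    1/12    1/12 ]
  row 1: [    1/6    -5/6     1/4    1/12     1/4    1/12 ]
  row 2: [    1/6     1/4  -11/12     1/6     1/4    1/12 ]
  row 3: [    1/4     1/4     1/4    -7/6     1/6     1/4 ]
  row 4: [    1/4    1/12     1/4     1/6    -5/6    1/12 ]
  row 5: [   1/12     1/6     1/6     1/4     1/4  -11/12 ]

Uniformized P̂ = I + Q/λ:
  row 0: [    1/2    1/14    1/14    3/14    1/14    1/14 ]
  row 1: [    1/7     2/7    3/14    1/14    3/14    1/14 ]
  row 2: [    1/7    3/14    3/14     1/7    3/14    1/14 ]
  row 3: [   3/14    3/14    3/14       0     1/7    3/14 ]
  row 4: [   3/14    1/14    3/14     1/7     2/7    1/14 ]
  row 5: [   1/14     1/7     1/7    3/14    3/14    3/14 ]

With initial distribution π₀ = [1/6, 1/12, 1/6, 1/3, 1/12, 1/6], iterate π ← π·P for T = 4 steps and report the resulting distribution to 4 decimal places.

π = [0.2443, 0.1571, 0.1722, 0.1371, 0.1833, 0.1061]

t=0: π = [0.1667, 0.0833, 0.1667, 0.3333, 0.0833, 0.1667]
t=1: π = [0.2202, 0.1726, 0.1786, 0.1131, 0.1726, 0.1429]
t=2: π = [0.2317, 0.1603, 0.1726, 0.1403, 0.1871, 0.1080]
t=3: π = [0.2413, 0.1582, 0.1735, 0.1356, 0.1845, 0.1069]
t=4: π = [0.2443, 0.1571, 0.1722, 0.1371, 0.1833, 0.1061]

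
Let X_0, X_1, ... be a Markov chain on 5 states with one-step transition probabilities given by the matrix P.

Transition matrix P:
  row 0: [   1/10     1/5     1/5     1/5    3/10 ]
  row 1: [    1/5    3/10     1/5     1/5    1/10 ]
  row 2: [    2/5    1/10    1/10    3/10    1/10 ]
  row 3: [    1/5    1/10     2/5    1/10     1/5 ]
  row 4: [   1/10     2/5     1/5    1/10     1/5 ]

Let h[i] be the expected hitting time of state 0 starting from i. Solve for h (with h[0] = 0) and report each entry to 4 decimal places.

h = [0.0000, 4.3471, 3.5476, 4.2467, 4.8413]

First-step conditioning: h[0] = 0; for i ≠ 0, h[i] = 1 + Σ_k P[i][k]·h[k].
  h[1] = 1 + 3/10·h[1] + 1/5·h[2] + 1/5·h[3] + 1/10·h[4]
  h[2] = 1 + 1/10·h[1] + 1/10·h[2] + 3/10·h[3] + 1/10·h[4]
  h[3] = 1 + 1/10·h[1] + 2/5·h[2] + 1/10·h[3] + 1/5·h[4]
  h[4] = 1 + 2/5·h[1] + 1/5·h[2] + 1/10·h[3] + 1/5·h[4]
Solving the 4×4 linear system over states ≠ 0 gives exactly h = [0, 10820/2489, 8830/2489, 10570/2489, 12050/2489] (h[0] = 0 is the target).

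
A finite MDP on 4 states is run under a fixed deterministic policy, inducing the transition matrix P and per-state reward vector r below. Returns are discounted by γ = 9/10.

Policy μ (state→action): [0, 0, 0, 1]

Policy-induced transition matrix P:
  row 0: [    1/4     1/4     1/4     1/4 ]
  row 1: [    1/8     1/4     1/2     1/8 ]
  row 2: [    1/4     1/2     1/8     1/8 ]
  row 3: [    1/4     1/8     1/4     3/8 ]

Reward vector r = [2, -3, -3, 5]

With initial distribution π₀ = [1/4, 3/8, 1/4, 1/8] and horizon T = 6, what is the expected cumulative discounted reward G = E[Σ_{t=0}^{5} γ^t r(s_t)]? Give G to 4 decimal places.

t=0: π = [0.2500, 0.3750, 0.2500, 0.1250], E[r] = -0.7500, γ^t·E[r] = -0.750000, running G = -0.750000
t=1: π = [0.2031, 0.2969, 0.3125, 0.1875], E[r] = -0.4844, γ^t·E[r] = -0.435938, running G = -1.185938
t=2: π = [0.2129, 0.3047, 0.2852, 0.1973], E[r] = -0.3574, γ^t·E[r] = -0.289512, running G = -1.475449
t=3: π = [0.2119, 0.2966, 0.2905, 0.2009], E[r] = -0.3330, γ^t·E[r] = -0.242763, running G = -1.718212
t=4: π = [0.2129, 0.2975, 0.2878, 0.2017], E[r] = -0.3216, γ^t·E[r] = -0.211018, running G = -1.929230
t=5: π = [0.2128, 0.2967, 0.2884, 0.2020], E[r] = -0.3196, γ^t·E[r] = -0.188711, running G = -2.117941

G = -2.1179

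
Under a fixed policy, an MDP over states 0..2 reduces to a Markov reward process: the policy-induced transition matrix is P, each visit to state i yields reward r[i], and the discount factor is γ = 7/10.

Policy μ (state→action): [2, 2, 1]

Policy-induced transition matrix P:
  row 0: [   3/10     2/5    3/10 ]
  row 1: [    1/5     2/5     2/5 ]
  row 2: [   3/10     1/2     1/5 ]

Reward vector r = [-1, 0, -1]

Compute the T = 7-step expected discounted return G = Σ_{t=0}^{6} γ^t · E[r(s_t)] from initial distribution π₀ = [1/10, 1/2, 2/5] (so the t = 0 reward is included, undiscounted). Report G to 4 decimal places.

t=0: π = [0.1000, 0.5000, 0.4000], E[r] = -0.5000, γ^t·E[r] = -0.500000, running G = -0.500000
t=1: π = [0.2500, 0.4400, 0.3100], E[r] = -0.5600, γ^t·E[r] = -0.392000, running G = -0.892000
t=2: π = [0.2560, 0.4310, 0.3130], E[r] = -0.5690, γ^t·E[r] = -0.278810, running G = -1.170810
t=3: π = [0.2569, 0.4313, 0.3118], E[r] = -0.5687, γ^t·E[r] = -0.195064, running G = -1.365874
t=4: π = [0.2569, 0.4312, 0.3120], E[r] = -0.5688, γ^t·E[r] = -0.136574, running G = -1.502448
t=5: π = [0.2569, 0.4312, 0.3119], E[r] = -0.5688, γ^t·E[r] = -0.095599, running G = -1.598047
t=6: π = [0.2569, 0.4312, 0.3119], E[r] = -0.5688, γ^t·E[r] = -0.066920, running G = -1.664966

G = -1.6650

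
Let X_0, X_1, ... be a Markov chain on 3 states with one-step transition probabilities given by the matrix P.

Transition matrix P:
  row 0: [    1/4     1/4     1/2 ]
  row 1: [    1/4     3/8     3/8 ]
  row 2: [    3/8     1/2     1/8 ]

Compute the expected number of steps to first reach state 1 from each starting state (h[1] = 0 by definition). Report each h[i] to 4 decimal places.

h = [2.9333, 0.0000, 2.4000]

First-step conditioning: h[1] = 0; for i ≠ 1, h[i] = 1 + Σ_k P[i][k]·h[k].
  h[0] = 1 + 1/4·h[0] + 1/2·h[2]
  h[2] = 1 + 3/8·h[0] + 1/8·h[2]
Solving the 2×2 linear system over states ≠ 1 gives exactly h = [44/15, 0, 12/5] (h[1] = 0 is the target).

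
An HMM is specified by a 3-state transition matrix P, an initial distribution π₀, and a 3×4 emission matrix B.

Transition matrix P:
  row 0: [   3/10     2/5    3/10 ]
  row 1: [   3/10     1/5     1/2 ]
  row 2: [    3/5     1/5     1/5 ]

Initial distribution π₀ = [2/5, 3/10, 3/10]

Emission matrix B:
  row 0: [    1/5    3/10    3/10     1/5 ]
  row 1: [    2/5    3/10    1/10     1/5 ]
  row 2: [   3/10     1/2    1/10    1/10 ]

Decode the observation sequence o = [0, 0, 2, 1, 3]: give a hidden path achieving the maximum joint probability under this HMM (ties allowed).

path = [1, 2, 0, 2, 0]

t=0: δ = [8.000e-02, 1.200e-01, 9.000e-02]  (obs o_0=0)
t=1: δ = [1.080e-02, 1.280e-02, 1.800e-02]  ψ = [2, 0, 1]  (obs o_1=0)
t=2: δ = [3.240e-03, 4.320e-04, 6.400e-04]  ψ = [2, 0, 1]  (obs o_2=2)
t=3: δ = [2.916e-04, 3.888e-04, 4.860e-04]  ψ = [0, 0, 0]  (obs o_3=1)
t=4: δ = [5.832e-05, 2.333e-05, 1.944e-05]  ψ = [2, 0, 1]  (obs o_4=3)
backtrack: best end state = 0; path = [1, 2, 0, 2, 0]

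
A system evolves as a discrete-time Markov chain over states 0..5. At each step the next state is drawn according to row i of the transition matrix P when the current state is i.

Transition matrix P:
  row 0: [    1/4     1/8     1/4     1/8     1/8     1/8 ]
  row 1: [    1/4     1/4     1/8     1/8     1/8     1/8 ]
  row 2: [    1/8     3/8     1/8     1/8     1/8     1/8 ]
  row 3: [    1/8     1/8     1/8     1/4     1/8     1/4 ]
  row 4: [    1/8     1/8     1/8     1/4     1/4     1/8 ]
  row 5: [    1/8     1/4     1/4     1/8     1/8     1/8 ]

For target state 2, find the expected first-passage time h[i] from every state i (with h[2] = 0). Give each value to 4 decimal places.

h = [5.2279, 5.9748, 0.0000, 5.9881, 6.0834, 5.3213]

First-step conditioning: h[2] = 0; for i ≠ 2, h[i] = 1 + Σ_k P[i][k]·h[k].
  h[0] = 1 + 1/4·h[0] + 1/8·h[1] + 1/8·h[3] + 1/8·h[4] + 1/8·h[5]
  h[1] = 1 + 1/4·h[0] + 1/4·h[1] + 1/8·h[3] + 1/8·h[4] + 1/8·h[5]
  h[3] = 1 + 1/8·h[0] + 1/8·h[1] + 1/4·h[3] + 1/8·h[4] + 1/4·h[5]
  h[4] = 1 + 1/8·h[0] + 1/8·h[1] + 1/4·h[3] + 1/4·h[4] + 1/8·h[5]
  h[5] = 1 + 1/8·h[0] + 1/4·h[1] + 1/8·h[3] + 1/8·h[4] + 1/8·h[5]
Solving the 5×5 linear system over states ≠ 2 gives exactly h = [21952/4199, 25088/4199, 0, 25144/4199, 25544/4199, 1176/221] (h[2] = 0 is the target).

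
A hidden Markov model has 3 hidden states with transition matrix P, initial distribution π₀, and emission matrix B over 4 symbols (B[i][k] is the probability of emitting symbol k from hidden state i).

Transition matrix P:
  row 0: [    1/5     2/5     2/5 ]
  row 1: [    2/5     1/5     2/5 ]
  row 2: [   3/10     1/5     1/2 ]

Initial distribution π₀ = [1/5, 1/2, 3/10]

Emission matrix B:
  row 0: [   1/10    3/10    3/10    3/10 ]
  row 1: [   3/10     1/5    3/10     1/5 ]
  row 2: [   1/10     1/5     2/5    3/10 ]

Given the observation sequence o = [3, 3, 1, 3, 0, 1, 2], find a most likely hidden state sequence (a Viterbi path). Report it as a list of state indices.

path = [2, 2, 2, 0, 1, 0, 2]

t=0: δ = [6.000e-02, 1.000e-01, 9.000e-02]  (obs o_0=3)
t=1: δ = [1.200e-02, 4.800e-03, 1.350e-02]  ψ = [1, 0, 2]  (obs o_1=3)
t=2: δ = [1.215e-03, 9.600e-04, 1.350e-03]  ψ = [2, 0, 2]  (obs o_2=1)
t=3: δ = [1.215e-04, 9.720e-05, 2.025e-04]  ψ = [2, 0, 2]  (obs o_3=3)
t=4: δ = [6.075e-06, 1.458e-05, 1.013e-05]  ψ = [2, 0, 2]  (obs o_4=0)
t=5: δ = [1.750e-06, 5.832e-07, 1.166e-06]  ψ = [1, 1, 1]  (obs o_5=1)
t=6: δ = [1.050e-07, 2.100e-07, 2.799e-07]  ψ = [0, 0, 0]  (obs o_6=2)
backtrack: best end state = 2; path = [2, 2, 2, 0, 1, 0, 2]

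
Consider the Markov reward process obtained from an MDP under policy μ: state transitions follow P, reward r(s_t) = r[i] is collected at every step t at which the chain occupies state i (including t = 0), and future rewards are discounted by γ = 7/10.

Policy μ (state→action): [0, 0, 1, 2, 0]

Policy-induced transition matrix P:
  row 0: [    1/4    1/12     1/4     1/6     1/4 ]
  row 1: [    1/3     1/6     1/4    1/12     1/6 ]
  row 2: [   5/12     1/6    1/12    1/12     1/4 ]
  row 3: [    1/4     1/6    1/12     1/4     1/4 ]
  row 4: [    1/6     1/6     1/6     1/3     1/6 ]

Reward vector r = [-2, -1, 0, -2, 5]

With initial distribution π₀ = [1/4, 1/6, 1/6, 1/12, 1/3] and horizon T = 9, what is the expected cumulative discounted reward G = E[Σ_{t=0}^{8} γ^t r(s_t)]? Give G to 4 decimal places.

G = 0.8459

t=0: π = [0.2500, 0.1667, 0.1667, 0.0833, 0.3333], E[r] = 0.8333, γ^t·E[r] = 0.833333, running G = 0.833333
t=1: π = [0.2639, 0.1458, 0.1806, 0.2014, 0.2083], E[r] = -0.0347, γ^t·E[r] = -0.024306, running G = 0.809028
t=2: π = [0.2749, 0.1447, 0.1690, 0.1910, 0.2205], E[r] = 0.0260, γ^t·E[r] = 0.012760, running G = 0.821788
t=3: π = [0.2718, 0.1438, 0.1716, 0.1932, 0.2196], E[r] = 0.0240, γ^t·E[r] = 0.008238, running G = 0.830026
t=4: π = [0.2723, 0.1440, 0.1709, 0.1931, 0.2197], E[r] = 0.0239, γ^t·E[r] = 0.005731, running G = 0.835756
t=5: π = [0.2722, 0.1440, 0.1710, 0.1931, 0.2197], E[r] = 0.0239, γ^t·E[r] = 0.004009, running G = 0.839765
t=6: π = [0.2722, 0.1440, 0.1710, 0.1931, 0.2197], E[r] = 0.0238, γ^t·E[r] = 0.002805, running G = 0.842570
t=7: π = [0.2722, 0.1440, 0.1710, 0.1931, 0.2197], E[r] = 0.0238, γ^t·E[r] = 0.001964, running G = 0.844534
t=8: π = [0.2722, 0.1440, 0.1710, 0.1931, 0.2197], E[r] = 0.0238, γ^t·E[r] = 0.001375, running G = 0.845909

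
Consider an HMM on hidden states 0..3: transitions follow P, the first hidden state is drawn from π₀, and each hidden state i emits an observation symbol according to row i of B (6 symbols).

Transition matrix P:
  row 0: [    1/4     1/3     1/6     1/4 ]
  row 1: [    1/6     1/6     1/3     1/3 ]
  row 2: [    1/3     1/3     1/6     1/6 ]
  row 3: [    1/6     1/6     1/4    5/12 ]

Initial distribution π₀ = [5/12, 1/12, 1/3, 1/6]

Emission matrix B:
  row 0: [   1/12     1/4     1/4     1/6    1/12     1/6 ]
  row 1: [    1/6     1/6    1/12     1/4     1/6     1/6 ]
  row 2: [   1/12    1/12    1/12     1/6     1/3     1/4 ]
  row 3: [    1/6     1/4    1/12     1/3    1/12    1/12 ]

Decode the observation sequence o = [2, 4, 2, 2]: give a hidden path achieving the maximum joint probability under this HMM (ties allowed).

path = [0, 2, 0, 0]

t=0: δ = [1.042e-01, 6.944e-03, 2.778e-02, 1.389e-02]  (obs o_0=2)
t=1: δ = [2.170e-03, 5.787e-03, 5.787e-03, 2.170e-03]  ψ = [0, 0, 0, 0]  (obs o_1=4)
t=2: δ = [4.823e-04, 1.608e-04, 1.608e-04, 1.608e-04]  ψ = [2, 2, 1, 1]  (obs o_2=2)
t=3: δ = [3.014e-05, 1.340e-05, 6.698e-06, 1.005e-05]  ψ = [0, 0, 0, 0]  (obs o_3=2)
backtrack: best end state = 0; path = [0, 2, 0, 0]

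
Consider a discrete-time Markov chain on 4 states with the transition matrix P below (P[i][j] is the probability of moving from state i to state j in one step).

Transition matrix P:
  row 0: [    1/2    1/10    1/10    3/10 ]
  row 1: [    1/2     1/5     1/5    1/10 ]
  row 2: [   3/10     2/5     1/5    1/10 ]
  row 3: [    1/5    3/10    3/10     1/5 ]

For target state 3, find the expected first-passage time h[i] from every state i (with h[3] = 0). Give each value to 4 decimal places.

First-step conditioning: h[3] = 0; for i ≠ 3, h[i] = 1 + Σ_k P[i][k]·h[k].
  h[0] = 1 + 1/2·h[0] + 1/10·h[1] + 1/10·h[2]
  h[1] = 1 + 1/2·h[0] + 1/5·h[1] + 1/5·h[2]
  h[2] = 1 + 3/10·h[0] + 2/5·h[1] + 1/5·h[2]
Solving the 3×3 linear system over states ≠ 3 gives exactly h = [78/19, 98/19, 102/19, 0] (h[3] = 0 is the target).

h = [4.1053, 5.1579, 5.3684, 0.0000]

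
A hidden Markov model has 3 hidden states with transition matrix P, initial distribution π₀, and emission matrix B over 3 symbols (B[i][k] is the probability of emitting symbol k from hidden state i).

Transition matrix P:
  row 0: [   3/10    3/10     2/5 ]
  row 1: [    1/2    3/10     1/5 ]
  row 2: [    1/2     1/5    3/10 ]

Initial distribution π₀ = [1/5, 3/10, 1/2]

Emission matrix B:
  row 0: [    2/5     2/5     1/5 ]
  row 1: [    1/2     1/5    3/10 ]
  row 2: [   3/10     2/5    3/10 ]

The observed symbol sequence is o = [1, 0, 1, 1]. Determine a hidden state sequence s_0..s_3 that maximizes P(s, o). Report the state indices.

path = [2, 0, 2, 0]

t=0: δ = [8.000e-02, 6.000e-02, 2.000e-01]  (obs o_0=1)
t=1: δ = [4.000e-02, 2.000e-02, 1.800e-02]  ψ = [2, 2, 2]  (obs o_1=0)
t=2: δ = [4.800e-03, 2.400e-03, 6.400e-03]  ψ = [0, 0, 0]  (obs o_2=1)
t=3: δ = [1.280e-03, 2.880e-04, 7.680e-04]  ψ = [2, 0, 0]  (obs o_3=1)
backtrack: best end state = 0; path = [2, 0, 2, 0]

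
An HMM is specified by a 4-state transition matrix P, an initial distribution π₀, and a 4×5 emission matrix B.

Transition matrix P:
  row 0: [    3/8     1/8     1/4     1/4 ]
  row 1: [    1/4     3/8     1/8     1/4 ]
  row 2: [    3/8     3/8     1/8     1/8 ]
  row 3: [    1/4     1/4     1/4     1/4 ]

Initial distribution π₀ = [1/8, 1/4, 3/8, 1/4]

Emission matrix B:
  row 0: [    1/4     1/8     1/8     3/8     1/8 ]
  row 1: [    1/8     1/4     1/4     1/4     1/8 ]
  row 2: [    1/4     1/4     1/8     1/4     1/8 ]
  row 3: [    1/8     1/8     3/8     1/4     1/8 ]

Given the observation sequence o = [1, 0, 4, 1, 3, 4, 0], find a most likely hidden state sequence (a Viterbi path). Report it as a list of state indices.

t=0: δ = [1.562e-02, 6.250e-02, 9.375e-02, 3.125e-02]  (obs o_0=1)
t=1: δ = [8.789e-03, 4.395e-03, 2.930e-03, 1.953e-03]  ψ = [2, 2, 2, 1]  (obs o_1=0)
t=2: δ = [4.120e-04, 2.060e-04, 2.747e-04, 2.747e-04]  ψ = [0, 1, 0, 0]  (obs o_2=4)
t=3: δ = [1.931e-05, 2.575e-05, 2.575e-05, 1.287e-05]  ψ = [0, 2, 0, 0]  (obs o_3=1)
t=4: δ = [3.621e-06, 2.414e-06, 1.207e-06, 1.609e-06]  ψ = [2, 1, 0, 1]  (obs o_4=3)
t=5: δ = [1.697e-07, 1.132e-07, 1.132e-07, 1.132e-07]  ψ = [0, 1, 0, 0]  (obs o_5=4)
t=6: δ = [1.591e-08, 5.304e-09, 1.061e-08, 5.304e-09]  ψ = [0, 1, 0, 0]  (obs o_6=0)
backtrack: best end state = 0; path = [2, 0, 0, 2, 0, 0, 0]

path = [2, 0, 0, 2, 0, 0, 0]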